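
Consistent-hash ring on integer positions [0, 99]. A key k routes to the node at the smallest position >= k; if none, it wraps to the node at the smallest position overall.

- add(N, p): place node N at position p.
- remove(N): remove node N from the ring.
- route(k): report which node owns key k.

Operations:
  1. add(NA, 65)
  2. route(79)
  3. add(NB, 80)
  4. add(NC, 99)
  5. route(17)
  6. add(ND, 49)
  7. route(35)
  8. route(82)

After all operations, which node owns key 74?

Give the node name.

Op 1: add NA@65 -> ring=[65:NA]
Op 2: route key 79: none >= 79, wrap to smallest pos 65 -> NA
Op 3: add NB@80 -> ring=[65:NA,80:NB]
Op 4: add NC@99 -> ring=[65:NA,80:NB,99:NC]
Op 5: route key 17: smallest pos >= 17 is 65 -> NA
Op 6: add ND@49 -> ring=[49:ND,65:NA,80:NB,99:NC]
Op 7: route key 35: smallest pos >= 35 is 49 -> ND
Op 8: route key 82: smallest pos >= 82 is 99 -> NC
Final route key 74: smallest pos >= 74 is 80 -> NB

Answer: NB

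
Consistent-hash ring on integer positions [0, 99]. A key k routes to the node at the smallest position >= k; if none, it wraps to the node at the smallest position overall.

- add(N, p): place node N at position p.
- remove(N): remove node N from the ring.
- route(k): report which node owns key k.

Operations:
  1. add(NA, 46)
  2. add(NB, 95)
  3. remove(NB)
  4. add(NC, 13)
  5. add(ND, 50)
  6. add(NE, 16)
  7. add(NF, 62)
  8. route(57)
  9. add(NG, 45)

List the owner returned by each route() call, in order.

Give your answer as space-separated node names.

Answer: NF

Derivation:
Op 1: add NA@46 -> ring=[46:NA]
Op 2: add NB@95 -> ring=[46:NA,95:NB]
Op 3: remove NB -> ring=[46:NA]
Op 4: add NC@13 -> ring=[13:NC,46:NA]
Op 5: add ND@50 -> ring=[13:NC,46:NA,50:ND]
Op 6: add NE@16 -> ring=[13:NC,16:NE,46:NA,50:ND]
Op 7: add NF@62 -> ring=[13:NC,16:NE,46:NA,50:ND,62:NF]
Op 8: route key 57: smallest pos >= 57 is 62 -> NF
Op 9: add NG@45 -> ring=[13:NC,16:NE,45:NG,46:NA,50:ND,62:NF]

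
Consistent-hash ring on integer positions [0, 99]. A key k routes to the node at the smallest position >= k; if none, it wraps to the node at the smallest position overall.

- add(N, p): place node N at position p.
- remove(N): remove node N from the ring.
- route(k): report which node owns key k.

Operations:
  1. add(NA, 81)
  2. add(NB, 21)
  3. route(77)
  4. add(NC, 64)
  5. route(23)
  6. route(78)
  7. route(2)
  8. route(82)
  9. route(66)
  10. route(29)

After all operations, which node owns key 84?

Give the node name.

Op 1: add NA@81 -> ring=[81:NA]
Op 2: add NB@21 -> ring=[21:NB,81:NA]
Op 3: route key 77: smallest pos >= 77 is 81 -> NA
Op 4: add NC@64 -> ring=[21:NB,64:NC,81:NA]
Op 5: route key 23: smallest pos >= 23 is 64 -> NC
Op 6: route key 78: smallest pos >= 78 is 81 -> NA
Op 7: route key 2: smallest pos >= 2 is 21 -> NB
Op 8: route key 82: none >= 82, wrap to smallest pos 21 -> NB
Op 9: route key 66: smallest pos >= 66 is 81 -> NA
Op 10: route key 29: smallest pos >= 29 is 64 -> NC
Final route key 84: none >= 84, wrap to smallest pos 21 -> NB

Answer: NB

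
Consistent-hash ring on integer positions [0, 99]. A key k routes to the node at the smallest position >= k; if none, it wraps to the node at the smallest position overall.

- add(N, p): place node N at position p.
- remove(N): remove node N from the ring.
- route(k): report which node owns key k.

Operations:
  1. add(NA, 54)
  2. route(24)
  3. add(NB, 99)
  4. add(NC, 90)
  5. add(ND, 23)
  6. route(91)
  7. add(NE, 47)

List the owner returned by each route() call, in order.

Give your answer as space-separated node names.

Op 1: add NA@54 -> ring=[54:NA]
Op 2: route key 24: smallest pos >= 24 is 54 -> NA
Op 3: add NB@99 -> ring=[54:NA,99:NB]
Op 4: add NC@90 -> ring=[54:NA,90:NC,99:NB]
Op 5: add ND@23 -> ring=[23:ND,54:NA,90:NC,99:NB]
Op 6: route key 91: smallest pos >= 91 is 99 -> NB
Op 7: add NE@47 -> ring=[23:ND,47:NE,54:NA,90:NC,99:NB]

Answer: NA NB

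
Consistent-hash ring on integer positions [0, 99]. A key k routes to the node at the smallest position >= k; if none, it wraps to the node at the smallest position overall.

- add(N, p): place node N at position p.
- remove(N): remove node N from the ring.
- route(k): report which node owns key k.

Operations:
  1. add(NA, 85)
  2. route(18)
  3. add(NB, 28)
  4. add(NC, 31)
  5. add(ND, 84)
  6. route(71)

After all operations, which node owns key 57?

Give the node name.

Op 1: add NA@85 -> ring=[85:NA]
Op 2: route key 18: smallest pos >= 18 is 85 -> NA
Op 3: add NB@28 -> ring=[28:NB,85:NA]
Op 4: add NC@31 -> ring=[28:NB,31:NC,85:NA]
Op 5: add ND@84 -> ring=[28:NB,31:NC,84:ND,85:NA]
Op 6: route key 71: smallest pos >= 71 is 84 -> ND
Final route key 57: smallest pos >= 57 is 84 -> ND

Answer: ND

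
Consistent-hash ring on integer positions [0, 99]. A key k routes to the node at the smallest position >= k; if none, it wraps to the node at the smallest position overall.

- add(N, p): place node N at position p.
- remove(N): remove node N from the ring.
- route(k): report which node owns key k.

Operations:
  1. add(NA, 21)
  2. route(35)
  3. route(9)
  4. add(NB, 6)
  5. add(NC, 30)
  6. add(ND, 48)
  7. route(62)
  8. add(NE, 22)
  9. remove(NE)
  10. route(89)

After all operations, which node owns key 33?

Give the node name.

Answer: ND

Derivation:
Op 1: add NA@21 -> ring=[21:NA]
Op 2: route key 35: none >= 35, wrap to smallest pos 21 -> NA
Op 3: route key 9: smallest pos >= 9 is 21 -> NA
Op 4: add NB@6 -> ring=[6:NB,21:NA]
Op 5: add NC@30 -> ring=[6:NB,21:NA,30:NC]
Op 6: add ND@48 -> ring=[6:NB,21:NA,30:NC,48:ND]
Op 7: route key 62: none >= 62, wrap to smallest pos 6 -> NB
Op 8: add NE@22 -> ring=[6:NB,21:NA,22:NE,30:NC,48:ND]
Op 9: remove NE -> ring=[6:NB,21:NA,30:NC,48:ND]
Op 10: route key 89: none >= 89, wrap to smallest pos 6 -> NB
Final route key 33: smallest pos >= 33 is 48 -> ND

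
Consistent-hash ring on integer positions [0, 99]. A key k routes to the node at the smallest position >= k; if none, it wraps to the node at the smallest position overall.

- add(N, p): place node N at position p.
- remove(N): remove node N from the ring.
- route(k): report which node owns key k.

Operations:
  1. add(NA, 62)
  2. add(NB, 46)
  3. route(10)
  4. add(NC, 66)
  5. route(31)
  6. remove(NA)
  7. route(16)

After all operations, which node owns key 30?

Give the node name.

Op 1: add NA@62 -> ring=[62:NA]
Op 2: add NB@46 -> ring=[46:NB,62:NA]
Op 3: route key 10: smallest pos >= 10 is 46 -> NB
Op 4: add NC@66 -> ring=[46:NB,62:NA,66:NC]
Op 5: route key 31: smallest pos >= 31 is 46 -> NB
Op 6: remove NA -> ring=[46:NB,66:NC]
Op 7: route key 16: smallest pos >= 16 is 46 -> NB
Final route key 30: smallest pos >= 30 is 46 -> NB

Answer: NB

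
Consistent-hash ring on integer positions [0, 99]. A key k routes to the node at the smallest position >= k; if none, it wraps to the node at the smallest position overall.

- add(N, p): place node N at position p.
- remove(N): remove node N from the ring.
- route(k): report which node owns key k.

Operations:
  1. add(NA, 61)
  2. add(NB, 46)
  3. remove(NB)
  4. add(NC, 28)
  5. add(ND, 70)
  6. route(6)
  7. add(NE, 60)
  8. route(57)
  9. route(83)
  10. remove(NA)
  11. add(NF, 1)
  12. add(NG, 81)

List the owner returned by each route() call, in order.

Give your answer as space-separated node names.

Op 1: add NA@61 -> ring=[61:NA]
Op 2: add NB@46 -> ring=[46:NB,61:NA]
Op 3: remove NB -> ring=[61:NA]
Op 4: add NC@28 -> ring=[28:NC,61:NA]
Op 5: add ND@70 -> ring=[28:NC,61:NA,70:ND]
Op 6: route key 6: smallest pos >= 6 is 28 -> NC
Op 7: add NE@60 -> ring=[28:NC,60:NE,61:NA,70:ND]
Op 8: route key 57: smallest pos >= 57 is 60 -> NE
Op 9: route key 83: none >= 83, wrap to smallest pos 28 -> NC
Op 10: remove NA -> ring=[28:NC,60:NE,70:ND]
Op 11: add NF@1 -> ring=[1:NF,28:NC,60:NE,70:ND]
Op 12: add NG@81 -> ring=[1:NF,28:NC,60:NE,70:ND,81:NG]

Answer: NC NE NC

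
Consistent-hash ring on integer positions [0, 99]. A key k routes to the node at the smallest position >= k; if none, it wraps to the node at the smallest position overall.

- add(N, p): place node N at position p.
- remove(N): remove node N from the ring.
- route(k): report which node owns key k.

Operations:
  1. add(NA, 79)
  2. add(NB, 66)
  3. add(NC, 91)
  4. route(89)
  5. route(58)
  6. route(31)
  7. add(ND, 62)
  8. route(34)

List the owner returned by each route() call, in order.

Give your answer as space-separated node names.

Op 1: add NA@79 -> ring=[79:NA]
Op 2: add NB@66 -> ring=[66:NB,79:NA]
Op 3: add NC@91 -> ring=[66:NB,79:NA,91:NC]
Op 4: route key 89: smallest pos >= 89 is 91 -> NC
Op 5: route key 58: smallest pos >= 58 is 66 -> NB
Op 6: route key 31: smallest pos >= 31 is 66 -> NB
Op 7: add ND@62 -> ring=[62:ND,66:NB,79:NA,91:NC]
Op 8: route key 34: smallest pos >= 34 is 62 -> ND

Answer: NC NB NB ND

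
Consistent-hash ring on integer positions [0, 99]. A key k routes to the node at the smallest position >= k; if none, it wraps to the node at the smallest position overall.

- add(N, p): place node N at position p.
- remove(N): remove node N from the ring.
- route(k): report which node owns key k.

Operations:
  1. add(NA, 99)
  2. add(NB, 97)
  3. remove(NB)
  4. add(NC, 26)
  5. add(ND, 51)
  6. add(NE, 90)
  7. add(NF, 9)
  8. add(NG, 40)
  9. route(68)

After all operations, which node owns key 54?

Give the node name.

Op 1: add NA@99 -> ring=[99:NA]
Op 2: add NB@97 -> ring=[97:NB,99:NA]
Op 3: remove NB -> ring=[99:NA]
Op 4: add NC@26 -> ring=[26:NC,99:NA]
Op 5: add ND@51 -> ring=[26:NC,51:ND,99:NA]
Op 6: add NE@90 -> ring=[26:NC,51:ND,90:NE,99:NA]
Op 7: add NF@9 -> ring=[9:NF,26:NC,51:ND,90:NE,99:NA]
Op 8: add NG@40 -> ring=[9:NF,26:NC,40:NG,51:ND,90:NE,99:NA]
Op 9: route key 68: smallest pos >= 68 is 90 -> NE
Final route key 54: smallest pos >= 54 is 90 -> NE

Answer: NE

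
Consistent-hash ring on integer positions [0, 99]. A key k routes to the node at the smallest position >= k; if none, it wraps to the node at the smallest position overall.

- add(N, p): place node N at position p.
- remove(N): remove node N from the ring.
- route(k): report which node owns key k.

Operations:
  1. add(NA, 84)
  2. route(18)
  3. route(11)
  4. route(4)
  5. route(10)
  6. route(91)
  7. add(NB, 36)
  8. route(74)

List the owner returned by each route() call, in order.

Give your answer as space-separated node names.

Op 1: add NA@84 -> ring=[84:NA]
Op 2: route key 18: smallest pos >= 18 is 84 -> NA
Op 3: route key 11: smallest pos >= 11 is 84 -> NA
Op 4: route key 4: smallest pos >= 4 is 84 -> NA
Op 5: route key 10: smallest pos >= 10 is 84 -> NA
Op 6: route key 91: none >= 91, wrap to smallest pos 84 -> NA
Op 7: add NB@36 -> ring=[36:NB,84:NA]
Op 8: route key 74: smallest pos >= 74 is 84 -> NA

Answer: NA NA NA NA NA NA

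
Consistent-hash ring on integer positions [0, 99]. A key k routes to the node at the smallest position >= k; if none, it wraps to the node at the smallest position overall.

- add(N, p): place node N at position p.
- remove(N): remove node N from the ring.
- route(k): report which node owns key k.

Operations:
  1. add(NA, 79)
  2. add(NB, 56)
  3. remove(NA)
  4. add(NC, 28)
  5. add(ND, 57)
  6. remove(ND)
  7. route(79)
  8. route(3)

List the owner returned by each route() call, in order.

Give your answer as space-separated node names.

Op 1: add NA@79 -> ring=[79:NA]
Op 2: add NB@56 -> ring=[56:NB,79:NA]
Op 3: remove NA -> ring=[56:NB]
Op 4: add NC@28 -> ring=[28:NC,56:NB]
Op 5: add ND@57 -> ring=[28:NC,56:NB,57:ND]
Op 6: remove ND -> ring=[28:NC,56:NB]
Op 7: route key 79: none >= 79, wrap to smallest pos 28 -> NC
Op 8: route key 3: smallest pos >= 3 is 28 -> NC

Answer: NC NC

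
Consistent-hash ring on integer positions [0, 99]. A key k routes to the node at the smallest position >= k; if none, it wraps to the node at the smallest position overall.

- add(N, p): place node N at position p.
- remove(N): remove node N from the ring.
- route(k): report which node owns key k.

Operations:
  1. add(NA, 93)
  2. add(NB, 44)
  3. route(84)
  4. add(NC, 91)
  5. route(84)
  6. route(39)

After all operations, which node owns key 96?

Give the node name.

Op 1: add NA@93 -> ring=[93:NA]
Op 2: add NB@44 -> ring=[44:NB,93:NA]
Op 3: route key 84: smallest pos >= 84 is 93 -> NA
Op 4: add NC@91 -> ring=[44:NB,91:NC,93:NA]
Op 5: route key 84: smallest pos >= 84 is 91 -> NC
Op 6: route key 39: smallest pos >= 39 is 44 -> NB
Final route key 96: none >= 96, wrap to smallest pos 44 -> NB

Answer: NB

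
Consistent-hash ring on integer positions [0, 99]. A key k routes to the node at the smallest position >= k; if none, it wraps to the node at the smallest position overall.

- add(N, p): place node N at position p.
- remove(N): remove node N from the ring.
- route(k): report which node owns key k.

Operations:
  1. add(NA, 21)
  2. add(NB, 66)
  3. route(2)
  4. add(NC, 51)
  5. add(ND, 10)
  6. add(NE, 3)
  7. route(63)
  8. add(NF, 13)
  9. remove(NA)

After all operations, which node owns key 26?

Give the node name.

Answer: NC

Derivation:
Op 1: add NA@21 -> ring=[21:NA]
Op 2: add NB@66 -> ring=[21:NA,66:NB]
Op 3: route key 2: smallest pos >= 2 is 21 -> NA
Op 4: add NC@51 -> ring=[21:NA,51:NC,66:NB]
Op 5: add ND@10 -> ring=[10:ND,21:NA,51:NC,66:NB]
Op 6: add NE@3 -> ring=[3:NE,10:ND,21:NA,51:NC,66:NB]
Op 7: route key 63: smallest pos >= 63 is 66 -> NB
Op 8: add NF@13 -> ring=[3:NE,10:ND,13:NF,21:NA,51:NC,66:NB]
Op 9: remove NA -> ring=[3:NE,10:ND,13:NF,51:NC,66:NB]
Final route key 26: smallest pos >= 26 is 51 -> NC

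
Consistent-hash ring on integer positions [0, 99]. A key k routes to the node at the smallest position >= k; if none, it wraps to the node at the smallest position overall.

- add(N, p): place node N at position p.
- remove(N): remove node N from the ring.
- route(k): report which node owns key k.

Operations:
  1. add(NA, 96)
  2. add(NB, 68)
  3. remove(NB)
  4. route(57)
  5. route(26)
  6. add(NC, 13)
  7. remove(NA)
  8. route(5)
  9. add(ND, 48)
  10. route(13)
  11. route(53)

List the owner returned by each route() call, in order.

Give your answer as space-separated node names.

Op 1: add NA@96 -> ring=[96:NA]
Op 2: add NB@68 -> ring=[68:NB,96:NA]
Op 3: remove NB -> ring=[96:NA]
Op 4: route key 57: smallest pos >= 57 is 96 -> NA
Op 5: route key 26: smallest pos >= 26 is 96 -> NA
Op 6: add NC@13 -> ring=[13:NC,96:NA]
Op 7: remove NA -> ring=[13:NC]
Op 8: route key 5: smallest pos >= 5 is 13 -> NC
Op 9: add ND@48 -> ring=[13:NC,48:ND]
Op 10: route key 13: smallest pos >= 13 is 13 -> NC
Op 11: route key 53: none >= 53, wrap to smallest pos 13 -> NC

Answer: NA NA NC NC NC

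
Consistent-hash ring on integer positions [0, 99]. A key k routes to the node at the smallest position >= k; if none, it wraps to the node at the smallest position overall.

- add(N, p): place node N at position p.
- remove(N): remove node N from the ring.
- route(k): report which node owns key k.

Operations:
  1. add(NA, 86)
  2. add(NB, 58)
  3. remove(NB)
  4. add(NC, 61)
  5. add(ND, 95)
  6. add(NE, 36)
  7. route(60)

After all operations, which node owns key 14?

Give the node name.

Op 1: add NA@86 -> ring=[86:NA]
Op 2: add NB@58 -> ring=[58:NB,86:NA]
Op 3: remove NB -> ring=[86:NA]
Op 4: add NC@61 -> ring=[61:NC,86:NA]
Op 5: add ND@95 -> ring=[61:NC,86:NA,95:ND]
Op 6: add NE@36 -> ring=[36:NE,61:NC,86:NA,95:ND]
Op 7: route key 60: smallest pos >= 60 is 61 -> NC
Final route key 14: smallest pos >= 14 is 36 -> NE

Answer: NE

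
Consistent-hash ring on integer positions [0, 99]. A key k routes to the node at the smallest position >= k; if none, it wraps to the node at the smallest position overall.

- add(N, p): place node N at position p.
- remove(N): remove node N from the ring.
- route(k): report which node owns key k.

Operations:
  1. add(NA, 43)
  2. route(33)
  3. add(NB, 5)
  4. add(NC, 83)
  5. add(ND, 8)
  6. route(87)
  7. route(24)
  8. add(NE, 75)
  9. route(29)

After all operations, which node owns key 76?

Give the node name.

Op 1: add NA@43 -> ring=[43:NA]
Op 2: route key 33: smallest pos >= 33 is 43 -> NA
Op 3: add NB@5 -> ring=[5:NB,43:NA]
Op 4: add NC@83 -> ring=[5:NB,43:NA,83:NC]
Op 5: add ND@8 -> ring=[5:NB,8:ND,43:NA,83:NC]
Op 6: route key 87: none >= 87, wrap to smallest pos 5 -> NB
Op 7: route key 24: smallest pos >= 24 is 43 -> NA
Op 8: add NE@75 -> ring=[5:NB,8:ND,43:NA,75:NE,83:NC]
Op 9: route key 29: smallest pos >= 29 is 43 -> NA
Final route key 76: smallest pos >= 76 is 83 -> NC

Answer: NC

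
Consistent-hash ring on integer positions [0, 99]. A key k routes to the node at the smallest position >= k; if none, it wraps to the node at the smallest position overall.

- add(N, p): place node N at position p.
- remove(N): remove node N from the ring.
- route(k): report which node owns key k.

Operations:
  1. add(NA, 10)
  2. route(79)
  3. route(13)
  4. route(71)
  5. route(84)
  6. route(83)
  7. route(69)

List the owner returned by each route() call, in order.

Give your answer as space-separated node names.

Answer: NA NA NA NA NA NA

Derivation:
Op 1: add NA@10 -> ring=[10:NA]
Op 2: route key 79: none >= 79, wrap to smallest pos 10 -> NA
Op 3: route key 13: none >= 13, wrap to smallest pos 10 -> NA
Op 4: route key 71: none >= 71, wrap to smallest pos 10 -> NA
Op 5: route key 84: none >= 84, wrap to smallest pos 10 -> NA
Op 6: route key 83: none >= 83, wrap to smallest pos 10 -> NA
Op 7: route key 69: none >= 69, wrap to smallest pos 10 -> NA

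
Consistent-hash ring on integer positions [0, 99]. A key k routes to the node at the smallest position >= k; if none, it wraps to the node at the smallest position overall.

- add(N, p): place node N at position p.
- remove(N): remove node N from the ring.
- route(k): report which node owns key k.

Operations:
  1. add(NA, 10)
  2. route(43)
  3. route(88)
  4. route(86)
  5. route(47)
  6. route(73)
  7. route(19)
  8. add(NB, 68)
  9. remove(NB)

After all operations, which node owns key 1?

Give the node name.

Op 1: add NA@10 -> ring=[10:NA]
Op 2: route key 43: none >= 43, wrap to smallest pos 10 -> NA
Op 3: route key 88: none >= 88, wrap to smallest pos 10 -> NA
Op 4: route key 86: none >= 86, wrap to smallest pos 10 -> NA
Op 5: route key 47: none >= 47, wrap to smallest pos 10 -> NA
Op 6: route key 73: none >= 73, wrap to smallest pos 10 -> NA
Op 7: route key 19: none >= 19, wrap to smallest pos 10 -> NA
Op 8: add NB@68 -> ring=[10:NA,68:NB]
Op 9: remove NB -> ring=[10:NA]
Final route key 1: smallest pos >= 1 is 10 -> NA

Answer: NA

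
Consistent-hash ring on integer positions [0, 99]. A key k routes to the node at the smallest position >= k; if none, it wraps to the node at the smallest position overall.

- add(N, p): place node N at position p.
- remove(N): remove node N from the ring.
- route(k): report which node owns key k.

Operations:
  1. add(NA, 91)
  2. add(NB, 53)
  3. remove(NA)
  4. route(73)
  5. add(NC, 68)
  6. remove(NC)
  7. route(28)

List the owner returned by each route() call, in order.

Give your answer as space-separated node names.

Answer: NB NB

Derivation:
Op 1: add NA@91 -> ring=[91:NA]
Op 2: add NB@53 -> ring=[53:NB,91:NA]
Op 3: remove NA -> ring=[53:NB]
Op 4: route key 73: none >= 73, wrap to smallest pos 53 -> NB
Op 5: add NC@68 -> ring=[53:NB,68:NC]
Op 6: remove NC -> ring=[53:NB]
Op 7: route key 28: smallest pos >= 28 is 53 -> NB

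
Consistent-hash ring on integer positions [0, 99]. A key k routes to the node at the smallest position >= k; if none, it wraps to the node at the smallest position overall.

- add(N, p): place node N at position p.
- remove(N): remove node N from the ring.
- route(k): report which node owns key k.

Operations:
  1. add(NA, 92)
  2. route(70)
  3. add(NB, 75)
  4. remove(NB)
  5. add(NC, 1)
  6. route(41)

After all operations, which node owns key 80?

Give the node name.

Answer: NA

Derivation:
Op 1: add NA@92 -> ring=[92:NA]
Op 2: route key 70: smallest pos >= 70 is 92 -> NA
Op 3: add NB@75 -> ring=[75:NB,92:NA]
Op 4: remove NB -> ring=[92:NA]
Op 5: add NC@1 -> ring=[1:NC,92:NA]
Op 6: route key 41: smallest pos >= 41 is 92 -> NA
Final route key 80: smallest pos >= 80 is 92 -> NA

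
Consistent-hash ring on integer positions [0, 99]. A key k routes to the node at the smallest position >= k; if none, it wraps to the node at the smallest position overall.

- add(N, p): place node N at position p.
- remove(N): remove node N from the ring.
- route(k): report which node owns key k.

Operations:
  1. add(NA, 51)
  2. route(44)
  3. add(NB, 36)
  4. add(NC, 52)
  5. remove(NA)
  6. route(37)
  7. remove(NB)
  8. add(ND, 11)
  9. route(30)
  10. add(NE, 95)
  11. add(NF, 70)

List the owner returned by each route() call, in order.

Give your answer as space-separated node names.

Op 1: add NA@51 -> ring=[51:NA]
Op 2: route key 44: smallest pos >= 44 is 51 -> NA
Op 3: add NB@36 -> ring=[36:NB,51:NA]
Op 4: add NC@52 -> ring=[36:NB,51:NA,52:NC]
Op 5: remove NA -> ring=[36:NB,52:NC]
Op 6: route key 37: smallest pos >= 37 is 52 -> NC
Op 7: remove NB -> ring=[52:NC]
Op 8: add ND@11 -> ring=[11:ND,52:NC]
Op 9: route key 30: smallest pos >= 30 is 52 -> NC
Op 10: add NE@95 -> ring=[11:ND,52:NC,95:NE]
Op 11: add NF@70 -> ring=[11:ND,52:NC,70:NF,95:NE]

Answer: NA NC NC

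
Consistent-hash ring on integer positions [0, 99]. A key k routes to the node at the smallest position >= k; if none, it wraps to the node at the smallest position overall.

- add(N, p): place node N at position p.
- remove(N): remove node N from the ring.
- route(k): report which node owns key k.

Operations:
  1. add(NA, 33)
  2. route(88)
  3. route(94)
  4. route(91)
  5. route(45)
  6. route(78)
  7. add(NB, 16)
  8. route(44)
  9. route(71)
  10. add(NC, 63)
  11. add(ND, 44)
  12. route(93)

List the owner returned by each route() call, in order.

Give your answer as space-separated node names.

Answer: NA NA NA NA NA NB NB NB

Derivation:
Op 1: add NA@33 -> ring=[33:NA]
Op 2: route key 88: none >= 88, wrap to smallest pos 33 -> NA
Op 3: route key 94: none >= 94, wrap to smallest pos 33 -> NA
Op 4: route key 91: none >= 91, wrap to smallest pos 33 -> NA
Op 5: route key 45: none >= 45, wrap to smallest pos 33 -> NA
Op 6: route key 78: none >= 78, wrap to smallest pos 33 -> NA
Op 7: add NB@16 -> ring=[16:NB,33:NA]
Op 8: route key 44: none >= 44, wrap to smallest pos 16 -> NB
Op 9: route key 71: none >= 71, wrap to smallest pos 16 -> NB
Op 10: add NC@63 -> ring=[16:NB,33:NA,63:NC]
Op 11: add ND@44 -> ring=[16:NB,33:NA,44:ND,63:NC]
Op 12: route key 93: none >= 93, wrap to smallest pos 16 -> NB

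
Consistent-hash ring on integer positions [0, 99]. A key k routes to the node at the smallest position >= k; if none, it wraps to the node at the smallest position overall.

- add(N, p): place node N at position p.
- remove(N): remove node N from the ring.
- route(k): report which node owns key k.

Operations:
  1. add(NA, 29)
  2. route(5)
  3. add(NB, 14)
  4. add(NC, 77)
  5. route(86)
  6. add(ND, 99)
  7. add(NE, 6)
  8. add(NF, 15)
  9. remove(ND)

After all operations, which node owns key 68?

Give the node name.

Answer: NC

Derivation:
Op 1: add NA@29 -> ring=[29:NA]
Op 2: route key 5: smallest pos >= 5 is 29 -> NA
Op 3: add NB@14 -> ring=[14:NB,29:NA]
Op 4: add NC@77 -> ring=[14:NB,29:NA,77:NC]
Op 5: route key 86: none >= 86, wrap to smallest pos 14 -> NB
Op 6: add ND@99 -> ring=[14:NB,29:NA,77:NC,99:ND]
Op 7: add NE@6 -> ring=[6:NE,14:NB,29:NA,77:NC,99:ND]
Op 8: add NF@15 -> ring=[6:NE,14:NB,15:NF,29:NA,77:NC,99:ND]
Op 9: remove ND -> ring=[6:NE,14:NB,15:NF,29:NA,77:NC]
Final route key 68: smallest pos >= 68 is 77 -> NC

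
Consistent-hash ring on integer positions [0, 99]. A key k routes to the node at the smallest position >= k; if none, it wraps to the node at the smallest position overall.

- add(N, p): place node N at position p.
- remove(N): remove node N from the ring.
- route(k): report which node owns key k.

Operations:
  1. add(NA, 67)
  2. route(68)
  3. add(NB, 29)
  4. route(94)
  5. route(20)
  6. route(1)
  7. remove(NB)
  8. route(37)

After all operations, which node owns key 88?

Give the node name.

Op 1: add NA@67 -> ring=[67:NA]
Op 2: route key 68: none >= 68, wrap to smallest pos 67 -> NA
Op 3: add NB@29 -> ring=[29:NB,67:NA]
Op 4: route key 94: none >= 94, wrap to smallest pos 29 -> NB
Op 5: route key 20: smallest pos >= 20 is 29 -> NB
Op 6: route key 1: smallest pos >= 1 is 29 -> NB
Op 7: remove NB -> ring=[67:NA]
Op 8: route key 37: smallest pos >= 37 is 67 -> NA
Final route key 88: none >= 88, wrap to smallest pos 67 -> NA

Answer: NA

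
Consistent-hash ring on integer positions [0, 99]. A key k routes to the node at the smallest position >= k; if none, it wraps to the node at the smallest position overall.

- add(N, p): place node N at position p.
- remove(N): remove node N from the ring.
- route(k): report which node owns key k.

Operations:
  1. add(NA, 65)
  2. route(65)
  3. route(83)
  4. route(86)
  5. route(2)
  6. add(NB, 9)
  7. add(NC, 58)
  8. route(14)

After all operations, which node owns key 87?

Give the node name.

Answer: NB

Derivation:
Op 1: add NA@65 -> ring=[65:NA]
Op 2: route key 65: smallest pos >= 65 is 65 -> NA
Op 3: route key 83: none >= 83, wrap to smallest pos 65 -> NA
Op 4: route key 86: none >= 86, wrap to smallest pos 65 -> NA
Op 5: route key 2: smallest pos >= 2 is 65 -> NA
Op 6: add NB@9 -> ring=[9:NB,65:NA]
Op 7: add NC@58 -> ring=[9:NB,58:NC,65:NA]
Op 8: route key 14: smallest pos >= 14 is 58 -> NC
Final route key 87: none >= 87, wrap to smallest pos 9 -> NB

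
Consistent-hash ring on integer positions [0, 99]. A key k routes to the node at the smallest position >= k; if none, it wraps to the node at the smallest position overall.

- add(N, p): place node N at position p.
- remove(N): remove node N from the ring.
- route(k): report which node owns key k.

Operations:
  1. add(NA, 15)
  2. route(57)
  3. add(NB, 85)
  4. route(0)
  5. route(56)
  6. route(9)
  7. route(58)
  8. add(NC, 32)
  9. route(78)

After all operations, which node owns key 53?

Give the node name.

Answer: NB

Derivation:
Op 1: add NA@15 -> ring=[15:NA]
Op 2: route key 57: none >= 57, wrap to smallest pos 15 -> NA
Op 3: add NB@85 -> ring=[15:NA,85:NB]
Op 4: route key 0: smallest pos >= 0 is 15 -> NA
Op 5: route key 56: smallest pos >= 56 is 85 -> NB
Op 6: route key 9: smallest pos >= 9 is 15 -> NA
Op 7: route key 58: smallest pos >= 58 is 85 -> NB
Op 8: add NC@32 -> ring=[15:NA,32:NC,85:NB]
Op 9: route key 78: smallest pos >= 78 is 85 -> NB
Final route key 53: smallest pos >= 53 is 85 -> NB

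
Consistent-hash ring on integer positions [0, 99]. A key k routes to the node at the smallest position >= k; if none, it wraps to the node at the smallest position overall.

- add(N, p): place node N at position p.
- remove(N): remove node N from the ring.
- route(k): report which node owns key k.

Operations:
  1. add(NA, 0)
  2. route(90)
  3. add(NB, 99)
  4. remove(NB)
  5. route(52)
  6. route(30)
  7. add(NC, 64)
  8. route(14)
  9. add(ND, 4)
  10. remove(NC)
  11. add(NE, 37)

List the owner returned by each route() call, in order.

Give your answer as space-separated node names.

Answer: NA NA NA NC

Derivation:
Op 1: add NA@0 -> ring=[0:NA]
Op 2: route key 90: none >= 90, wrap to smallest pos 0 -> NA
Op 3: add NB@99 -> ring=[0:NA,99:NB]
Op 4: remove NB -> ring=[0:NA]
Op 5: route key 52: none >= 52, wrap to smallest pos 0 -> NA
Op 6: route key 30: none >= 30, wrap to smallest pos 0 -> NA
Op 7: add NC@64 -> ring=[0:NA,64:NC]
Op 8: route key 14: smallest pos >= 14 is 64 -> NC
Op 9: add ND@4 -> ring=[0:NA,4:ND,64:NC]
Op 10: remove NC -> ring=[0:NA,4:ND]
Op 11: add NE@37 -> ring=[0:NA,4:ND,37:NE]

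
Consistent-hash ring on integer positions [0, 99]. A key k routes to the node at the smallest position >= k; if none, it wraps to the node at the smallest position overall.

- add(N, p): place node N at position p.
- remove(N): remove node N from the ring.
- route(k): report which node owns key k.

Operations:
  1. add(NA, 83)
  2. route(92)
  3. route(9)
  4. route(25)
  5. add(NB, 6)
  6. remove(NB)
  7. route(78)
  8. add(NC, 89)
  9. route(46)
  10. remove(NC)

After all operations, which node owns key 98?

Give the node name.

Answer: NA

Derivation:
Op 1: add NA@83 -> ring=[83:NA]
Op 2: route key 92: none >= 92, wrap to smallest pos 83 -> NA
Op 3: route key 9: smallest pos >= 9 is 83 -> NA
Op 4: route key 25: smallest pos >= 25 is 83 -> NA
Op 5: add NB@6 -> ring=[6:NB,83:NA]
Op 6: remove NB -> ring=[83:NA]
Op 7: route key 78: smallest pos >= 78 is 83 -> NA
Op 8: add NC@89 -> ring=[83:NA,89:NC]
Op 9: route key 46: smallest pos >= 46 is 83 -> NA
Op 10: remove NC -> ring=[83:NA]
Final route key 98: none >= 98, wrap to smallest pos 83 -> NA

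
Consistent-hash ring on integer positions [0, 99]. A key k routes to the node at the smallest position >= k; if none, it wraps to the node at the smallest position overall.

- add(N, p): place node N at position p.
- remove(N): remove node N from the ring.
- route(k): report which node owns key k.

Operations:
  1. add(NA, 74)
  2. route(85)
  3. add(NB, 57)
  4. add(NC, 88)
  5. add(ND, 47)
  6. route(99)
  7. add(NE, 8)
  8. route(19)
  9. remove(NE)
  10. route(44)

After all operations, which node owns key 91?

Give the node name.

Op 1: add NA@74 -> ring=[74:NA]
Op 2: route key 85: none >= 85, wrap to smallest pos 74 -> NA
Op 3: add NB@57 -> ring=[57:NB,74:NA]
Op 4: add NC@88 -> ring=[57:NB,74:NA,88:NC]
Op 5: add ND@47 -> ring=[47:ND,57:NB,74:NA,88:NC]
Op 6: route key 99: none >= 99, wrap to smallest pos 47 -> ND
Op 7: add NE@8 -> ring=[8:NE,47:ND,57:NB,74:NA,88:NC]
Op 8: route key 19: smallest pos >= 19 is 47 -> ND
Op 9: remove NE -> ring=[47:ND,57:NB,74:NA,88:NC]
Op 10: route key 44: smallest pos >= 44 is 47 -> ND
Final route key 91: none >= 91, wrap to smallest pos 47 -> ND

Answer: ND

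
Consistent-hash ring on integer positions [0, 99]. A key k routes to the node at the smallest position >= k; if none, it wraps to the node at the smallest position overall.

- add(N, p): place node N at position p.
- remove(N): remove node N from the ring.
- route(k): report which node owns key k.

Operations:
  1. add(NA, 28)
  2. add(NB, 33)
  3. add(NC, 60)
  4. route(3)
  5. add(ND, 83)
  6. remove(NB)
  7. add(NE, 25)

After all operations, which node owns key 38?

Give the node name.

Op 1: add NA@28 -> ring=[28:NA]
Op 2: add NB@33 -> ring=[28:NA,33:NB]
Op 3: add NC@60 -> ring=[28:NA,33:NB,60:NC]
Op 4: route key 3: smallest pos >= 3 is 28 -> NA
Op 5: add ND@83 -> ring=[28:NA,33:NB,60:NC,83:ND]
Op 6: remove NB -> ring=[28:NA,60:NC,83:ND]
Op 7: add NE@25 -> ring=[25:NE,28:NA,60:NC,83:ND]
Final route key 38: smallest pos >= 38 is 60 -> NC

Answer: NC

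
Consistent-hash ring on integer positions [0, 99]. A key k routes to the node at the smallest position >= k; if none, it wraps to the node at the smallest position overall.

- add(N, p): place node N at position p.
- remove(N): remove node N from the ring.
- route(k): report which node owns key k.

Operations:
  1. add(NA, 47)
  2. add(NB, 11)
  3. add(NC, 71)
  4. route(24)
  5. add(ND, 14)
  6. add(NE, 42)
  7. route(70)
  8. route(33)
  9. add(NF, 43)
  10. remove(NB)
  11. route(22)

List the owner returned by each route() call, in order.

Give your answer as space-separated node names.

Op 1: add NA@47 -> ring=[47:NA]
Op 2: add NB@11 -> ring=[11:NB,47:NA]
Op 3: add NC@71 -> ring=[11:NB,47:NA,71:NC]
Op 4: route key 24: smallest pos >= 24 is 47 -> NA
Op 5: add ND@14 -> ring=[11:NB,14:ND,47:NA,71:NC]
Op 6: add NE@42 -> ring=[11:NB,14:ND,42:NE,47:NA,71:NC]
Op 7: route key 70: smallest pos >= 70 is 71 -> NC
Op 8: route key 33: smallest pos >= 33 is 42 -> NE
Op 9: add NF@43 -> ring=[11:NB,14:ND,42:NE,43:NF,47:NA,71:NC]
Op 10: remove NB -> ring=[14:ND,42:NE,43:NF,47:NA,71:NC]
Op 11: route key 22: smallest pos >= 22 is 42 -> NE

Answer: NA NC NE NE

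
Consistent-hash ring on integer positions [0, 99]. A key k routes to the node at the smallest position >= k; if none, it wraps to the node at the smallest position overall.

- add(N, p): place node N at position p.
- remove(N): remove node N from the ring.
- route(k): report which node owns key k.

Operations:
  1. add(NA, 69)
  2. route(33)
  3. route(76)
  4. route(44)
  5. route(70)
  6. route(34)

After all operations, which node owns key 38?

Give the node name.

Op 1: add NA@69 -> ring=[69:NA]
Op 2: route key 33: smallest pos >= 33 is 69 -> NA
Op 3: route key 76: none >= 76, wrap to smallest pos 69 -> NA
Op 4: route key 44: smallest pos >= 44 is 69 -> NA
Op 5: route key 70: none >= 70, wrap to smallest pos 69 -> NA
Op 6: route key 34: smallest pos >= 34 is 69 -> NA
Final route key 38: smallest pos >= 38 is 69 -> NA

Answer: NA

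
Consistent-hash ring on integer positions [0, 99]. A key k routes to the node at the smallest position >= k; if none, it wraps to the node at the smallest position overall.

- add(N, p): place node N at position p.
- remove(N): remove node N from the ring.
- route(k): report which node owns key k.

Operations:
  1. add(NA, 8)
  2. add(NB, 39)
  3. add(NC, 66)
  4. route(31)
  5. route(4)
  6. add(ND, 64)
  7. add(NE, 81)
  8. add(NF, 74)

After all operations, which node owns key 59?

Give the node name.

Op 1: add NA@8 -> ring=[8:NA]
Op 2: add NB@39 -> ring=[8:NA,39:NB]
Op 3: add NC@66 -> ring=[8:NA,39:NB,66:NC]
Op 4: route key 31: smallest pos >= 31 is 39 -> NB
Op 5: route key 4: smallest pos >= 4 is 8 -> NA
Op 6: add ND@64 -> ring=[8:NA,39:NB,64:ND,66:NC]
Op 7: add NE@81 -> ring=[8:NA,39:NB,64:ND,66:NC,81:NE]
Op 8: add NF@74 -> ring=[8:NA,39:NB,64:ND,66:NC,74:NF,81:NE]
Final route key 59: smallest pos >= 59 is 64 -> ND

Answer: ND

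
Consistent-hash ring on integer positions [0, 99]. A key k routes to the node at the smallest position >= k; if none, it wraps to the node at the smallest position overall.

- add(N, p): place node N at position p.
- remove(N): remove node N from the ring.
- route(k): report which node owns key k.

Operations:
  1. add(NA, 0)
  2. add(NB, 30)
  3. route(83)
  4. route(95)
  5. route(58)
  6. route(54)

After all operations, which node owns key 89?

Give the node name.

Op 1: add NA@0 -> ring=[0:NA]
Op 2: add NB@30 -> ring=[0:NA,30:NB]
Op 3: route key 83: none >= 83, wrap to smallest pos 0 -> NA
Op 4: route key 95: none >= 95, wrap to smallest pos 0 -> NA
Op 5: route key 58: none >= 58, wrap to smallest pos 0 -> NA
Op 6: route key 54: none >= 54, wrap to smallest pos 0 -> NA
Final route key 89: none >= 89, wrap to smallest pos 0 -> NA

Answer: NA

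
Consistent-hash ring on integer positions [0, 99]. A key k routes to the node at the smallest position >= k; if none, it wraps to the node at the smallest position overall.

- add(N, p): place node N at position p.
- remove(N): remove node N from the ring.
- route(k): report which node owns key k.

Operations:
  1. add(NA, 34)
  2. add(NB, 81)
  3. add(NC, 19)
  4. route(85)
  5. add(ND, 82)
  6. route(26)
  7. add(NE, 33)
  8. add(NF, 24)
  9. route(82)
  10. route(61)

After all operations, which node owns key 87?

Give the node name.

Op 1: add NA@34 -> ring=[34:NA]
Op 2: add NB@81 -> ring=[34:NA,81:NB]
Op 3: add NC@19 -> ring=[19:NC,34:NA,81:NB]
Op 4: route key 85: none >= 85, wrap to smallest pos 19 -> NC
Op 5: add ND@82 -> ring=[19:NC,34:NA,81:NB,82:ND]
Op 6: route key 26: smallest pos >= 26 is 34 -> NA
Op 7: add NE@33 -> ring=[19:NC,33:NE,34:NA,81:NB,82:ND]
Op 8: add NF@24 -> ring=[19:NC,24:NF,33:NE,34:NA,81:NB,82:ND]
Op 9: route key 82: smallest pos >= 82 is 82 -> ND
Op 10: route key 61: smallest pos >= 61 is 81 -> NB
Final route key 87: none >= 87, wrap to smallest pos 19 -> NC

Answer: NC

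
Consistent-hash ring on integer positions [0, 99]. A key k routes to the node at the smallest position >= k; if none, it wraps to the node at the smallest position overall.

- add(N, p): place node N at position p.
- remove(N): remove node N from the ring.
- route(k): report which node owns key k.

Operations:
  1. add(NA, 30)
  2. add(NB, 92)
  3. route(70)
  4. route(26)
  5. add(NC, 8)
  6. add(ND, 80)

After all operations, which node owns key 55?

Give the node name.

Op 1: add NA@30 -> ring=[30:NA]
Op 2: add NB@92 -> ring=[30:NA,92:NB]
Op 3: route key 70: smallest pos >= 70 is 92 -> NB
Op 4: route key 26: smallest pos >= 26 is 30 -> NA
Op 5: add NC@8 -> ring=[8:NC,30:NA,92:NB]
Op 6: add ND@80 -> ring=[8:NC,30:NA,80:ND,92:NB]
Final route key 55: smallest pos >= 55 is 80 -> ND

Answer: ND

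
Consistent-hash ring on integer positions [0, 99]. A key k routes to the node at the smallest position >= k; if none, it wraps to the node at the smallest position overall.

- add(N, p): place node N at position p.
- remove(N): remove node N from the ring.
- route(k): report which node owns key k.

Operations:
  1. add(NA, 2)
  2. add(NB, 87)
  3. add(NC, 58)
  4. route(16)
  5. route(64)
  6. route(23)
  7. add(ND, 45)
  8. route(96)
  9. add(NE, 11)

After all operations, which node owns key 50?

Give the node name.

Op 1: add NA@2 -> ring=[2:NA]
Op 2: add NB@87 -> ring=[2:NA,87:NB]
Op 3: add NC@58 -> ring=[2:NA,58:NC,87:NB]
Op 4: route key 16: smallest pos >= 16 is 58 -> NC
Op 5: route key 64: smallest pos >= 64 is 87 -> NB
Op 6: route key 23: smallest pos >= 23 is 58 -> NC
Op 7: add ND@45 -> ring=[2:NA,45:ND,58:NC,87:NB]
Op 8: route key 96: none >= 96, wrap to smallest pos 2 -> NA
Op 9: add NE@11 -> ring=[2:NA,11:NE,45:ND,58:NC,87:NB]
Final route key 50: smallest pos >= 50 is 58 -> NC

Answer: NC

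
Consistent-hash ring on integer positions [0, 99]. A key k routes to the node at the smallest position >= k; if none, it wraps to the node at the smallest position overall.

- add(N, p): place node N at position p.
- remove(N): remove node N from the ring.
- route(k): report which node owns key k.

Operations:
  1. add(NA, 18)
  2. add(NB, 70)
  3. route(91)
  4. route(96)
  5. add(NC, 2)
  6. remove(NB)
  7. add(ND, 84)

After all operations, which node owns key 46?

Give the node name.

Op 1: add NA@18 -> ring=[18:NA]
Op 2: add NB@70 -> ring=[18:NA,70:NB]
Op 3: route key 91: none >= 91, wrap to smallest pos 18 -> NA
Op 4: route key 96: none >= 96, wrap to smallest pos 18 -> NA
Op 5: add NC@2 -> ring=[2:NC,18:NA,70:NB]
Op 6: remove NB -> ring=[2:NC,18:NA]
Op 7: add ND@84 -> ring=[2:NC,18:NA,84:ND]
Final route key 46: smallest pos >= 46 is 84 -> ND

Answer: ND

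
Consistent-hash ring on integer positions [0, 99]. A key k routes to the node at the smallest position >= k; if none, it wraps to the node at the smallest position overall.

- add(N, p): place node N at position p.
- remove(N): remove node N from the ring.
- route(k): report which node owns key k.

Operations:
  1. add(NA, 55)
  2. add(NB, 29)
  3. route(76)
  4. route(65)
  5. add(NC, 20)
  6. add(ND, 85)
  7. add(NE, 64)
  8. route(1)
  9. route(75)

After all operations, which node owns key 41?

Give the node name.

Answer: NA

Derivation:
Op 1: add NA@55 -> ring=[55:NA]
Op 2: add NB@29 -> ring=[29:NB,55:NA]
Op 3: route key 76: none >= 76, wrap to smallest pos 29 -> NB
Op 4: route key 65: none >= 65, wrap to smallest pos 29 -> NB
Op 5: add NC@20 -> ring=[20:NC,29:NB,55:NA]
Op 6: add ND@85 -> ring=[20:NC,29:NB,55:NA,85:ND]
Op 7: add NE@64 -> ring=[20:NC,29:NB,55:NA,64:NE,85:ND]
Op 8: route key 1: smallest pos >= 1 is 20 -> NC
Op 9: route key 75: smallest pos >= 75 is 85 -> ND
Final route key 41: smallest pos >= 41 is 55 -> NA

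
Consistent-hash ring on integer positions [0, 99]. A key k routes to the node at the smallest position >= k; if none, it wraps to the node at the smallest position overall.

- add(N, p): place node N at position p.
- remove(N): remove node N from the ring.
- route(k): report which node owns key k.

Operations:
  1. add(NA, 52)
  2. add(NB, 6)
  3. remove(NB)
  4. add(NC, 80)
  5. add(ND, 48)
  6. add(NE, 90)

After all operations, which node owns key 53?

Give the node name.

Answer: NC

Derivation:
Op 1: add NA@52 -> ring=[52:NA]
Op 2: add NB@6 -> ring=[6:NB,52:NA]
Op 3: remove NB -> ring=[52:NA]
Op 4: add NC@80 -> ring=[52:NA,80:NC]
Op 5: add ND@48 -> ring=[48:ND,52:NA,80:NC]
Op 6: add NE@90 -> ring=[48:ND,52:NA,80:NC,90:NE]
Final route key 53: smallest pos >= 53 is 80 -> NC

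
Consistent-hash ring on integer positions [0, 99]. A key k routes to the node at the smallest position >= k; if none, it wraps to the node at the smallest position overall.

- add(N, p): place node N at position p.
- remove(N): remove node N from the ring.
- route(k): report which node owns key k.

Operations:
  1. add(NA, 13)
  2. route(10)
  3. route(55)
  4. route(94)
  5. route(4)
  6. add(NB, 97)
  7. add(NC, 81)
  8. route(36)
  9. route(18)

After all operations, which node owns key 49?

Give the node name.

Answer: NC

Derivation:
Op 1: add NA@13 -> ring=[13:NA]
Op 2: route key 10: smallest pos >= 10 is 13 -> NA
Op 3: route key 55: none >= 55, wrap to smallest pos 13 -> NA
Op 4: route key 94: none >= 94, wrap to smallest pos 13 -> NA
Op 5: route key 4: smallest pos >= 4 is 13 -> NA
Op 6: add NB@97 -> ring=[13:NA,97:NB]
Op 7: add NC@81 -> ring=[13:NA,81:NC,97:NB]
Op 8: route key 36: smallest pos >= 36 is 81 -> NC
Op 9: route key 18: smallest pos >= 18 is 81 -> NC
Final route key 49: smallest pos >= 49 is 81 -> NC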